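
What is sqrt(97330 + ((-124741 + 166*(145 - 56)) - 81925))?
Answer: I*sqrt(94562) ≈ 307.51*I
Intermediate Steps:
sqrt(97330 + ((-124741 + 166*(145 - 56)) - 81925)) = sqrt(97330 + ((-124741 + 166*89) - 81925)) = sqrt(97330 + ((-124741 + 14774) - 81925)) = sqrt(97330 + (-109967 - 81925)) = sqrt(97330 - 191892) = sqrt(-94562) = I*sqrt(94562)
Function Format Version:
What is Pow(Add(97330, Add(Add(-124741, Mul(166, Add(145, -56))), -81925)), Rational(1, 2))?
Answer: Mul(I, Pow(94562, Rational(1, 2))) ≈ Mul(307.51, I)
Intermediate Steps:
Pow(Add(97330, Add(Add(-124741, Mul(166, Add(145, -56))), -81925)), Rational(1, 2)) = Pow(Add(97330, Add(Add(-124741, Mul(166, 89)), -81925)), Rational(1, 2)) = Pow(Add(97330, Add(Add(-124741, 14774), -81925)), Rational(1, 2)) = Pow(Add(97330, Add(-109967, -81925)), Rational(1, 2)) = Pow(Add(97330, -191892), Rational(1, 2)) = Pow(-94562, Rational(1, 2)) = Mul(I, Pow(94562, Rational(1, 2)))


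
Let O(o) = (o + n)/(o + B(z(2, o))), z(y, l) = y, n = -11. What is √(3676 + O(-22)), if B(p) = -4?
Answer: √2485834/26 ≈ 60.641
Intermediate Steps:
O(o) = (-11 + o)/(-4 + o) (O(o) = (o - 11)/(o - 4) = (-11 + o)/(-4 + o))
√(3676 + O(-22)) = √(3676 + (-11 - 22)/(-4 - 22)) = √(3676 - 33/(-26)) = √(3676 - 1/26*(-33)) = √(3676 + 33/26) = √(95609/26) = √2485834/26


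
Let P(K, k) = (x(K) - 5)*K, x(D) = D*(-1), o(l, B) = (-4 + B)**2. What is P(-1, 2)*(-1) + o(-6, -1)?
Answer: 21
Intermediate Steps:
x(D) = -D
P(K, k) = K*(-5 - K) (P(K, k) = (-K - 5)*K = (-5 - K)*K = K*(-5 - K))
P(-1, 2)*(-1) + o(-6, -1) = -1*(-1)*(5 - 1)*(-1) + (-4 - 1)**2 = -1*(-1)*4*(-1) + (-5)**2 = 4*(-1) + 25 = -4 + 25 = 21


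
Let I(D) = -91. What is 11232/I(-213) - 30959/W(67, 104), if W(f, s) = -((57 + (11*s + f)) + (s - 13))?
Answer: -957463/9513 ≈ -100.65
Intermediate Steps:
W(f, s) = -44 - f - 12*s (W(f, s) = -((57 + (f + 11*s)) + (-13 + s)) = -((57 + f + 11*s) + (-13 + s)) = -(44 + f + 12*s) = -44 - f - 12*s)
11232/I(-213) - 30959/W(67, 104) = 11232/(-91) - 30959/(-44 - 1*67 - 12*104) = 11232*(-1/91) - 30959/(-44 - 67 - 1248) = -864/7 - 30959/(-1359) = -864/7 - 30959*(-1/1359) = -864/7 + 30959/1359 = -957463/9513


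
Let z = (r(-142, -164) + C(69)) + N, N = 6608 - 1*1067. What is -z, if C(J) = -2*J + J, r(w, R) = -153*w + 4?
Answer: -27202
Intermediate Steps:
N = 5541 (N = 6608 - 1067 = 5541)
r(w, R) = 4 - 153*w
C(J) = -J
z = 27202 (z = ((4 - 153*(-142)) - 1*69) + 5541 = ((4 + 21726) - 69) + 5541 = (21730 - 69) + 5541 = 21661 + 5541 = 27202)
-z = -1*27202 = -27202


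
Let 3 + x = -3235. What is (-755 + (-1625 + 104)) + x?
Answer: -5514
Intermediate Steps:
x = -3238 (x = -3 - 3235 = -3238)
(-755 + (-1625 + 104)) + x = (-755 + (-1625 + 104)) - 3238 = (-755 - 1521) - 3238 = -2276 - 3238 = -5514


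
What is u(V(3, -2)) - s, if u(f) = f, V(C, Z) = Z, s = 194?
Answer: -196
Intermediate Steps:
u(V(3, -2)) - s = -2 - 1*194 = -2 - 194 = -196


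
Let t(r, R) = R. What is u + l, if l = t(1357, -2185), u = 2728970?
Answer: 2726785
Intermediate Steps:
l = -2185
u + l = 2728970 - 2185 = 2726785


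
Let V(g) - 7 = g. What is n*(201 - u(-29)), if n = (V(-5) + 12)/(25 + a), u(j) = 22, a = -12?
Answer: 2506/13 ≈ 192.77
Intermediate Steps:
V(g) = 7 + g
n = 14/13 (n = ((7 - 5) + 12)/(25 - 12) = (2 + 12)/13 = 14*(1/13) = 14/13 ≈ 1.0769)
n*(201 - u(-29)) = 14*(201 - 1*22)/13 = 14*(201 - 22)/13 = (14/13)*179 = 2506/13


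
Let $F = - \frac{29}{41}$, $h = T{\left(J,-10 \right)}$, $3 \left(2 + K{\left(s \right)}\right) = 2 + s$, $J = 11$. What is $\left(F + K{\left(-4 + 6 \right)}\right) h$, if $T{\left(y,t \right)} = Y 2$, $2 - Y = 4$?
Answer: $\frac{676}{123} \approx 5.4959$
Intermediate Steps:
$Y = -2$ ($Y = 2 - 4 = -2$)
$T{\left(y,t \right)} = -4$ ($T{\left(y,t \right)} = \left(-2\right) 2 = -4$)
$K{\left(s \right)} = - \frac{4}{3} + \frac{s}{3}$ ($K{\left(s \right)} = -2 + \frac{2 + s}{3} = -2 + \left(\frac{2}{3} + \frac{s}{3}\right) = - \frac{4}{3} + \frac{s}{3}$)
$h = -4$
$F = - \frac{29}{41}$ ($F = \left(-29\right) \frac{1}{41} = - \frac{29}{41} \approx -0.70732$)
$\left(F + K{\left(-4 + 6 \right)}\right) h = \left(- \frac{29}{41} - \left(\frac{4}{3} - \frac{-4 + 6}{3}\right)\right) \left(-4\right) = \left(- \frac{29}{41} + \left(- \frac{4}{3} + \frac{1}{3} \cdot 2\right)\right) \left(-4\right) = \left(- \frac{29}{41} + \left(- \frac{4}{3} + \frac{2}{3}\right)\right) \left(-4\right) = \left(- \frac{29}{41} - \frac{2}{3}\right) \left(-4\right) = \left(- \frac{169}{123}\right) \left(-4\right) = \frac{676}{123}$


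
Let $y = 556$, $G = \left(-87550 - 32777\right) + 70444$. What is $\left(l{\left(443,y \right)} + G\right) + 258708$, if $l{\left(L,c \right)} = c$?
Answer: $209381$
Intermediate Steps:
$G = -49883$ ($G = -120327 + 70444 = -49883$)
$\left(l{\left(443,y \right)} + G\right) + 258708 = \left(556 - 49883\right) + 258708 = -49327 + 258708 = 209381$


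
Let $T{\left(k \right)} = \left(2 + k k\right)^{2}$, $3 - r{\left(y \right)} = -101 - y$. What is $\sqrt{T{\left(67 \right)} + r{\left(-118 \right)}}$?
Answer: $\sqrt{20169067} \approx 4491.0$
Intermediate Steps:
$r{\left(y \right)} = 104 + y$ ($r{\left(y \right)} = 3 - \left(-101 - y\right) = 3 + \left(101 + y\right) = 104 + y$)
$T{\left(k \right)} = \left(2 + k^{2}\right)^{2}$
$\sqrt{T{\left(67 \right)} + r{\left(-118 \right)}} = \sqrt{\left(2 + 67^{2}\right)^{2} + \left(104 - 118\right)} = \sqrt{\left(2 + 4489\right)^{2} - 14} = \sqrt{4491^{2} - 14} = \sqrt{20169081 - 14} = \sqrt{20169067}$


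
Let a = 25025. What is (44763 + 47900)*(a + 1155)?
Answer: 2425917340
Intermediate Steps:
(44763 + 47900)*(a + 1155) = (44763 + 47900)*(25025 + 1155) = 92663*26180 = 2425917340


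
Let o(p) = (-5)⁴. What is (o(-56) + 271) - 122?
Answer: 774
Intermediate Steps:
o(p) = 625
(o(-56) + 271) - 122 = (625 + 271) - 122 = 896 - 122 = 774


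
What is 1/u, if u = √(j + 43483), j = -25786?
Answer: √17697/17697 ≈ 0.0075171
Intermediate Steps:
u = √17697 (u = √(-25786 + 43483) = √17697 ≈ 133.03)
1/u = 1/(√17697) = √17697/17697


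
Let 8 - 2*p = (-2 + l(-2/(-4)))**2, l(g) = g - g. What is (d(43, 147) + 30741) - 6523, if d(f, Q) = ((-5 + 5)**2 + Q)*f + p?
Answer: 30541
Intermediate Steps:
l(g) = 0
p = 2 (p = 4 - (-2 + 0)**2/2 = 4 - 1/2*(-2)**2 = 4 - 1/2*4 = 4 - 2 = 2)
d(f, Q) = 2 + Q*f (d(f, Q) = ((-5 + 5)**2 + Q)*f + 2 = (0**2 + Q)*f + 2 = (0 + Q)*f + 2 = Q*f + 2 = 2 + Q*f)
(d(43, 147) + 30741) - 6523 = ((2 + 147*43) + 30741) - 6523 = ((2 + 6321) + 30741) - 6523 = (6323 + 30741) - 6523 = 37064 - 6523 = 30541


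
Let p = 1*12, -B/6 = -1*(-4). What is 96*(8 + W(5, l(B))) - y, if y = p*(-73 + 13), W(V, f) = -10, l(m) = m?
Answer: 528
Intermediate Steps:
B = -24 (B = -(-6)*(-4) = -6*4 = -24)
p = 12
y = -720 (y = 12*(-73 + 13) = 12*(-60) = -720)
96*(8 + W(5, l(B))) - y = 96*(8 - 10) - 1*(-720) = 96*(-2) + 720 = -192 + 720 = 528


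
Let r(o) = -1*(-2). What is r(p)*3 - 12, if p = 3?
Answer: -6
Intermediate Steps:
r(o) = 2
r(p)*3 - 12 = 2*3 - 12 = 6 - 12 = -6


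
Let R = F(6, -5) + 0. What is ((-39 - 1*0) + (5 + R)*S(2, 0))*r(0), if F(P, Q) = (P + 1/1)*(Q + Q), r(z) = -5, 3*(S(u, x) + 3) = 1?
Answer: -2015/3 ≈ -671.67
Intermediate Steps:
S(u, x) = -8/3 (S(u, x) = -3 + (⅓)*1 = -3 + ⅓ = -8/3)
F(P, Q) = 2*Q*(1 + P) (F(P, Q) = (P + 1)*(2*Q) = (1 + P)*(2*Q) = 2*Q*(1 + P))
R = -70 (R = 2*(-5)*(1 + 6) + 0 = 2*(-5)*7 + 0 = -70 + 0 = -70)
((-39 - 1*0) + (5 + R)*S(2, 0))*r(0) = ((-39 - 1*0) + (5 - 70)*(-8/3))*(-5) = ((-39 + 0) - 65*(-8/3))*(-5) = (-39 + 520/3)*(-5) = (403/3)*(-5) = -2015/3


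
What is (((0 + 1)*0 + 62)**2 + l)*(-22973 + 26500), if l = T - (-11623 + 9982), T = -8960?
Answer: -12256325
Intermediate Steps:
l = -7319 (l = -8960 - (-11623 + 9982) = -8960 - 1*(-1641) = -8960 + 1641 = -7319)
(((0 + 1)*0 + 62)**2 + l)*(-22973 + 26500) = (((0 + 1)*0 + 62)**2 - 7319)*(-22973 + 26500) = ((1*0 + 62)**2 - 7319)*3527 = ((0 + 62)**2 - 7319)*3527 = (62**2 - 7319)*3527 = (3844 - 7319)*3527 = -3475*3527 = -12256325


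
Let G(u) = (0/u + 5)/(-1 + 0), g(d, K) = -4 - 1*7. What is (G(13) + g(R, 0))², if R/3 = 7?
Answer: 256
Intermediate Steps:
R = 21 (R = 3*7 = 21)
g(d, K) = -11 (g(d, K) = -4 - 7 = -11)
G(u) = -5 (G(u) = (0 + 5)/(-1) = 5*(-1) = -5)
(G(13) + g(R, 0))² = (-5 - 11)² = (-16)² = 256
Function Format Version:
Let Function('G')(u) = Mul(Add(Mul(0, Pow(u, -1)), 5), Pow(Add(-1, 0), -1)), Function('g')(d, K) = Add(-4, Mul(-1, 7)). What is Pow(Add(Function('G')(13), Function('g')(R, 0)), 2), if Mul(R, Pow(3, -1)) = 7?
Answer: 256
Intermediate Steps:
R = 21 (R = Mul(3, 7) = 21)
Function('g')(d, K) = -11 (Function('g')(d, K) = Add(-4, -7) = -11)
Function('G')(u) = -5 (Function('G')(u) = Mul(Add(0, 5), Pow(-1, -1)) = Mul(5, -1) = -5)
Pow(Add(Function('G')(13), Function('g')(R, 0)), 2) = Pow(Add(-5, -11), 2) = Pow(-16, 2) = 256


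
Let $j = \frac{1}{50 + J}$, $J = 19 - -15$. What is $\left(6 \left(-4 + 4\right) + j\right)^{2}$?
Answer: $\frac{1}{7056} \approx 0.00014172$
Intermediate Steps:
$J = 34$ ($J = 19 + 15 = 34$)
$j = \frac{1}{84}$ ($j = \frac{1}{50 + 34} = \frac{1}{84} \approx 0.011905$)
$\left(6 \left(-4 + 4\right) + j\right)^{2} = \left(6 \left(-4 + 4\right) + \frac{1}{84}\right)^{2} = \left(6 \cdot 0 + \frac{1}{84}\right)^{2} = \left(0 + \frac{1}{84}\right)^{2} = \left(\frac{1}{84}\right)^{2} = \frac{1}{7056}$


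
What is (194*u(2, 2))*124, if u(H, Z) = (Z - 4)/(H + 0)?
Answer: -24056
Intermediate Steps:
u(H, Z) = (-4 + Z)/H
(194*u(2, 2))*124 = (194*((-4 + 2)/2))*124 = (194*((1/2)*(-2)))*124 = (194*(-1))*124 = -194*124 = -24056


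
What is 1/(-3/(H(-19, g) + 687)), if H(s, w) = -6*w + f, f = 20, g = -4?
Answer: -731/3 ≈ -243.67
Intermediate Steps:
H(s, w) = 20 - 6*w (H(s, w) = -6*w + 20 = 20 - 6*w)
1/(-3/(H(-19, g) + 687)) = 1/(-3/((20 - 6*(-4)) + 687)) = 1/(-3/((20 + 24) + 687)) = 1/(-3/(44 + 687)) = 1/(-3/731) = -731/3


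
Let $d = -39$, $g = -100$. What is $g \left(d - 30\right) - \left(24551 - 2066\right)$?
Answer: $-15585$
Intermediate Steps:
$g \left(d - 30\right) - \left(24551 - 2066\right) = - 100 \left(-39 - 30\right) - \left(24551 - 2066\right) = \left(-100\right) \left(-69\right) - 22485 = 6900 - 22485 = -15585$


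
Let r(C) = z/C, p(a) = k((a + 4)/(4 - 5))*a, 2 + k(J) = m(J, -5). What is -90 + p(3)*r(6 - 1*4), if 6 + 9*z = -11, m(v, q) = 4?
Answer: -287/3 ≈ -95.667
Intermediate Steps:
k(J) = 2 (k(J) = -2 + 4 = 2)
z = -17/9 (z = -⅔ + (⅑)*(-11) = -⅔ - 11/9 = -17/9 ≈ -1.8889)
p(a) = 2*a
r(C) = -17/(9*C)
-90 + p(3)*r(6 - 1*4) = -90 + (2*3)*(-17/(9*(6 - 1*4))) = -90 + 6*(-17/(9*(6 - 4))) = -90 + 6*(-17/9/2) = -90 + 6*(-17/9*½) = -90 + 6*(-17/18) = -90 - 17/3 = -287/3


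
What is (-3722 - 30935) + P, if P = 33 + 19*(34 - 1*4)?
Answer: -34054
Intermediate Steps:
P = 603 (P = 33 + 19*(34 - 4) = 33 + 19*30 = 33 + 570 = 603)
(-3722 - 30935) + P = (-3722 - 30935) + 603 = -34657 + 603 = -34054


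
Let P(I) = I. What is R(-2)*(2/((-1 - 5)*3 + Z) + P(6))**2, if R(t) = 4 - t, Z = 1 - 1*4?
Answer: 30752/147 ≈ 209.20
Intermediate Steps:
Z = -3 (Z = 1 - 4 = -3)
R(-2)*(2/((-1 - 5)*3 + Z) + P(6))**2 = (4 - 1*(-2))*(2/((-1 - 5)*3 - 3) + 6)**2 = (4 + 2)*(2/(-6*3 - 3) + 6)**2 = 6*(2/(-18 - 3) + 6)**2 = 6*(2/(-21) + 6)**2 = 6*(2*(-1/21) + 6)**2 = 6*(-2/21 + 6)**2 = 6*(124/21)**2 = 6*(15376/441) = 30752/147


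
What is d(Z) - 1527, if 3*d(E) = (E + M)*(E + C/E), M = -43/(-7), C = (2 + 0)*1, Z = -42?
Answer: -451774/441 ≈ -1024.4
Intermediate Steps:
C = 2 (C = 2*1 = 2)
M = 43/7 (M = -43*(-1/7) = 43/7 ≈ 6.1429)
d(E) = (43/7 + E)*(E + 2/E)/3 (d(E) = ((E + 43/7)*(E + 2/E))/3 = ((43/7 + E)*(E + 2/E))/3 = (43/7 + E)*(E + 2/E)/3)
d(Z) - 1527 = (1/21)*(86 - 42*(14 + 7*(-42)**2 + 43*(-42)))/(-42) - 1527 = (1/21)*(-1/42)*(86 - 42*(14 + 7*1764 - 1806)) - 1527 = (1/21)*(-1/42)*(86 - 42*(14 + 12348 - 1806)) - 1527 = (1/21)*(-1/42)*(86 - 42*10556) - 1527 = (1/21)*(-1/42)*(86 - 443352) - 1527 = (1/21)*(-1/42)*(-443266) - 1527 = 221633/441 - 1527 = -451774/441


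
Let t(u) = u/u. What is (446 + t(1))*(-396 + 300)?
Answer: -42912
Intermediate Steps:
t(u) = 1
(446 + t(1))*(-396 + 300) = (446 + 1)*(-396 + 300) = 447*(-96) = -42912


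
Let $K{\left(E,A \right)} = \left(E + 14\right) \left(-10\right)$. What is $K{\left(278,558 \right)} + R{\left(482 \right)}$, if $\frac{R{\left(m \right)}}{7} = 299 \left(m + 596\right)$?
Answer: $2253334$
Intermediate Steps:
$R{\left(m \right)} = 1247428 + 2093 m$ ($R{\left(m \right)} = 7 \cdot 299 \left(m + 596\right) = 7 \cdot 299 \left(596 + m\right) = 7 \left(178204 + 299 m\right) = 1247428 + 2093 m$)
$K{\left(E,A \right)} = -140 - 10 E$ ($K{\left(E,A \right)} = \left(14 + E\right) \left(-10\right) = -140 - 10 E$)
$K{\left(278,558 \right)} + R{\left(482 \right)} = \left(-140 - 2780\right) + \left(1247428 + 2093 \cdot 482\right) = \left(-140 - 2780\right) + \left(1247428 + 1008826\right) = -2920 + 2256254 = 2253334$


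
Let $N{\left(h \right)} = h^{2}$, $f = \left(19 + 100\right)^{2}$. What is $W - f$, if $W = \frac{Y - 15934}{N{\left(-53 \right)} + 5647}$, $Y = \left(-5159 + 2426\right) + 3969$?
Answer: $- \frac{59880057}{4228} \approx -14163.0$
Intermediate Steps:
$f = 14161$ ($f = 119^{2} = 14161$)
$Y = 1236$ ($Y = -2733 + 3969 = 1236$)
$W = - \frac{7349}{4228}$ ($W = \frac{1236 - 15934}{\left(-53\right)^{2} + 5647} = - \frac{14698}{2809 + 5647} = - \frac{14698}{8456} = \left(-14698\right) \frac{1}{8456} = - \frac{7349}{4228} \approx -1.7382$)
$W - f = - \frac{7349}{4228} - 14161 = - \frac{59880057}{4228}$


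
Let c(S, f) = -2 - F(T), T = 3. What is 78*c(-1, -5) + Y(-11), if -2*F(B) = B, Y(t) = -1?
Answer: -40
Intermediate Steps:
F(B) = -B/2
c(S, f) = -½ (c(S, f) = -2 - (-1)*3/2 = -2 - 1*(-3/2) = -2 + 3/2 = -½)
78*c(-1, -5) + Y(-11) = 78*(-½) - 1 = -39 - 1 = -40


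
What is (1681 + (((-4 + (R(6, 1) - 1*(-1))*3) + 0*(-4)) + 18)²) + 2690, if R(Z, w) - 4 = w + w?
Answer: 5596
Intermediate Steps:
R(Z, w) = 4 + 2*w (R(Z, w) = 4 + (w + w) = 4 + 2*w)
(1681 + (((-4 + (R(6, 1) - 1*(-1))*3) + 0*(-4)) + 18)²) + 2690 = (1681 + (((-4 + ((4 + 2*1) - 1*(-1))*3) + 0*(-4)) + 18)²) + 2690 = (1681 + (((-4 + ((4 + 2) + 1)*3) + 0) + 18)²) + 2690 = (1681 + (((-4 + (6 + 1)*3) + 0) + 18)²) + 2690 = (1681 + (((-4 + 7*3) + 0) + 18)²) + 2690 = (1681 + (((-4 + 21) + 0) + 18)²) + 2690 = (1681 + ((17 + 0) + 18)²) + 2690 = (1681 + (17 + 18)²) + 2690 = (1681 + 35²) + 2690 = (1681 + 1225) + 2690 = 2906 + 2690 = 5596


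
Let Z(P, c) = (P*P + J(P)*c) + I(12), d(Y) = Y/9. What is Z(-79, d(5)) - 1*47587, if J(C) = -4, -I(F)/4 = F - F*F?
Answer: -367382/9 ≈ -40820.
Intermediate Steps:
d(Y) = Y/9 (d(Y) = Y*(1/9) = Y/9)
I(F) = -4*F + 4*F**2 (I(F) = -4*(F - F*F) = -4*(F - F**2) = -4*F + 4*F**2)
Z(P, c) = 528 + P**2 - 4*c (Z(P, c) = (P*P - 4*c) + 4*12*(-1 + 12) = (P**2 - 4*c) + 4*12*11 = (P**2 - 4*c) + 528 = 528 + P**2 - 4*c)
Z(-79, d(5)) - 1*47587 = (528 + (-79)**2 - 4*5/9) - 1*47587 = (528 + 6241 - 4*5/9) - 47587 = (528 + 6241 - 20/9) - 47587 = 60901/9 - 47587 = -367382/9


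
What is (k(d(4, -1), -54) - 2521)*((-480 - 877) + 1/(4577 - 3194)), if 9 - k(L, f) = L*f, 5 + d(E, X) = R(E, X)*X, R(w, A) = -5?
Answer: 4714345760/1383 ≈ 3.4088e+6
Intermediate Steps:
d(E, X) = -5 - 5*X
k(L, f) = 9 - L*f
(k(d(4, -1), -54) - 2521)*((-480 - 877) + 1/(4577 - 3194)) = ((9 - 1*(-5 - 5*(-1))*(-54)) - 2521)*((-480 - 877) + 1/(4577 - 3194)) = ((9 - 1*(-5 + 5)*(-54)) - 2521)*(-1357 + 1/1383) = ((9 - 1*0*(-54)) - 2521)*(-1357 + 1/1383) = ((9 + 0) - 2521)*(-1876730/1383) = (9 - 2521)*(-1876730/1383) = -2512*(-1876730/1383) = 4714345760/1383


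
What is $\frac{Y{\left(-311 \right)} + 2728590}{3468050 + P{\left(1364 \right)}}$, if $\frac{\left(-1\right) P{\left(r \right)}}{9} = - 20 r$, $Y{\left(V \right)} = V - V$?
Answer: $\frac{272859}{371357} \approx 0.73476$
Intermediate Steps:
$Y{\left(V \right)} = 0$
$P{\left(r \right)} = 180 r$ ($P{\left(r \right)} = - 9 \left(- 20 r\right) = 180 r$)
$\frac{Y{\left(-311 \right)} + 2728590}{3468050 + P{\left(1364 \right)}} = \frac{0 + 2728590}{3468050 + 180 \cdot 1364} = \frac{2728590}{3468050 + 245520} = \frac{2728590}{3713570} = 2728590 \cdot \frac{1}{3713570} = \frac{272859}{371357}$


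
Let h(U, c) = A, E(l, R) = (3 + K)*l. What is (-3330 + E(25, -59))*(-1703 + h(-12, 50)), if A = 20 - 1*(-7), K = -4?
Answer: 5622980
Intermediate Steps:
E(l, R) = -l (E(l, R) = (3 - 4)*l = -l)
A = 27 (A = 20 + 7 = 27)
h(U, c) = 27
(-3330 + E(25, -59))*(-1703 + h(-12, 50)) = (-3330 - 1*25)*(-1703 + 27) = (-3330 - 25)*(-1676) = -3355*(-1676) = 5622980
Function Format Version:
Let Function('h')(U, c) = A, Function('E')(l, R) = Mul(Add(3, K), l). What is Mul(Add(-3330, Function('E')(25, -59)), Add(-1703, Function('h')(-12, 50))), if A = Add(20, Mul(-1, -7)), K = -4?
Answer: 5622980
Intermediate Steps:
Function('E')(l, R) = Mul(-1, l) (Function('E')(l, R) = Mul(Add(3, -4), l) = Mul(-1, l))
A = 27 (A = Add(20, 7) = 27)
Function('h')(U, c) = 27
Mul(Add(-3330, Function('E')(25, -59)), Add(-1703, Function('h')(-12, 50))) = Mul(Add(-3330, Mul(-1, 25)), Add(-1703, 27)) = Mul(Add(-3330, -25), -1676) = Mul(-3355, -1676) = 5622980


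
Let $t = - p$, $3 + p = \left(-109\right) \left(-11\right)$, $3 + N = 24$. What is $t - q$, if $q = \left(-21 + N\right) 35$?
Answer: $-1196$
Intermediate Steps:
$N = 21$ ($N = -3 + 24 = 21$)
$p = 1196$ ($p = -3 - -1199 = -3 + 1199 = 1196$)
$t = -1196$ ($t = \left(-1\right) 1196 = -1196$)
$q = 0$ ($q = \left(-21 + 21\right) 35 = 0 \cdot 35 = 0$)
$t - q = -1196 - 0 = -1196 + 0 = -1196$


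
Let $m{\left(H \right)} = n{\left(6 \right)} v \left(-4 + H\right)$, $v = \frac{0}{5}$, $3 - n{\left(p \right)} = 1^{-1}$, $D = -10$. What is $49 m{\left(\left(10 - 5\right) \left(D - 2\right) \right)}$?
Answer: $0$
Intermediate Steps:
$n{\left(p \right)} = 2$ ($n{\left(p \right)} = 3 - 1^{-1} = 3 - 1 = 2$)
$v = 0$ ($v = 0 \cdot \frac{1}{5} = 0$)
$m{\left(H \right)} = 0$ ($m{\left(H \right)} = 2 \cdot 0 \left(-4 + H\right) = 0 \left(-4 + H\right) = 0$)
$49 m{\left(\left(10 - 5\right) \left(D - 2\right) \right)} = 49 \cdot 0 = 0$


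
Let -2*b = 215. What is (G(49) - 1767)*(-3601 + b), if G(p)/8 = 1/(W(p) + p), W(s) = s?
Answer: 642156443/98 ≈ 6.5526e+6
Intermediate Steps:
b = -215/2 (b = -½*215 = -215/2 ≈ -107.50)
G(p) = 4/p (G(p) = 8/(p + p) = 8/((2*p)) = 8*(1/(2*p)) = 4/p)
(G(49) - 1767)*(-3601 + b) = (4/49 - 1767)*(-3601 - 215/2) = (4*(1/49) - 1767)*(-7417/2) = (4/49 - 1767)*(-7417/2) = -86579/49*(-7417/2) = 642156443/98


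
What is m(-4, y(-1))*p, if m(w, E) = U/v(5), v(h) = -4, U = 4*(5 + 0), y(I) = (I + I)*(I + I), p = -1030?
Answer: 5150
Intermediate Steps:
y(I) = 4*I² (y(I) = (2*I)*(2*I) = 4*I²)
U = 20 (U = 4*5 = 20)
m(w, E) = -5 (m(w, E) = 20/(-4) = 20*(-¼) = -5)
m(-4, y(-1))*p = -5*(-1030) = 5150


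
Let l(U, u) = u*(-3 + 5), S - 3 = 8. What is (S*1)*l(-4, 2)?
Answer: 44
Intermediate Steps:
S = 11 (S = 3 + 8 = 11)
l(U, u) = 2*u (l(U, u) = u*2 = 2*u)
(S*1)*l(-4, 2) = (11*1)*(2*2) = 11*4 = 44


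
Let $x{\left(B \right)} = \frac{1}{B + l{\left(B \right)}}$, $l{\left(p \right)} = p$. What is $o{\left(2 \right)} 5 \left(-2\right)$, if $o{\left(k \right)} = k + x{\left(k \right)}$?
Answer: $- \frac{45}{2} \approx -22.5$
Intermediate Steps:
$x{\left(B \right)} = \frac{1}{2 B}$ ($x{\left(B \right)} = \frac{1}{B + B} = \frac{1}{2 B}$)
$o{\left(k \right)} = k + \frac{1}{2 k}$
$o{\left(2 \right)} 5 \left(-2\right) = \left(2 + \frac{1}{2 \cdot 2}\right) 5 \left(-2\right) = \left(2 + \frac{1}{2} \cdot \frac{1}{2}\right) 5 \left(-2\right) = \left(2 + \frac{1}{4}\right) 5 \left(-2\right) = \frac{9}{4} \cdot 5 \left(-2\right) = \frac{45}{4} \left(-2\right) = - \frac{45}{2}$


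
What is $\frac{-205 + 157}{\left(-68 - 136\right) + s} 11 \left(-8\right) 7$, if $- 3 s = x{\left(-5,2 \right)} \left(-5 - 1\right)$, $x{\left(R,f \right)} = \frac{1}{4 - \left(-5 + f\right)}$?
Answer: $- \frac{103488}{713} \approx -145.14$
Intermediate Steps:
$x{\left(R,f \right)} = \frac{1}{9 - f}$
$s = \frac{2}{7}$ ($s = - \frac{- \frac{1}{-9 + 2} \left(-5 - 1\right)}{3} = - \frac{- \frac{1}{-7} \left(-6\right)}{3} = - \frac{\left(-1\right) \left(- \frac{1}{7}\right) \left(-6\right)}{3} = - \frac{\frac{1}{7} \left(-6\right)}{3} = \left(- \frac{1}{3}\right) \left(- \frac{6}{7}\right) = \frac{2}{7} \approx 0.28571$)
$\frac{-205 + 157}{\left(-68 - 136\right) + s} 11 \left(-8\right) 7 = \frac{-205 + 157}{\left(-68 - 136\right) + \frac{2}{7}} \cdot 11 \left(-8\right) 7 = - \frac{48}{\left(-68 - 136\right) + \frac{2}{7}} \left(\left(-88\right) 7\right) = - \frac{48}{-204 + \frac{2}{7}} \left(-616\right) = - \frac{48}{- \frac{1426}{7}} \left(-616\right) = \left(-48\right) \left(- \frac{7}{1426}\right) \left(-616\right) = \frac{168}{713} \left(-616\right) = - \frac{103488}{713}$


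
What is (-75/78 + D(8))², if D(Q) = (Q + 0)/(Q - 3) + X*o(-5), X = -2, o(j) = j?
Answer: 1912689/16900 ≈ 113.18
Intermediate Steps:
D(Q) = 10 + Q/(-3 + Q) (D(Q) = (Q + 0)/(Q - 3) - 2*(-5) = Q/(-3 + Q) + 10 = 10 + Q/(-3 + Q))
(-75/78 + D(8))² = (-75/78 + (-30 + 11*8)/(-3 + 8))² = (-75*1/78 + (-30 + 88)/5)² = (-25/26 + (⅕)*58)² = (-25/26 + 58/5)² = (1383/130)² = 1912689/16900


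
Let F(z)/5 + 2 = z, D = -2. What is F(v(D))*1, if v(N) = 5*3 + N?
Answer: 55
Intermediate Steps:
v(N) = 15 + N
F(z) = -10 + 5*z
F(v(D))*1 = (-10 + 5*(15 - 2))*1 = (-10 + 5*13)*1 = (-10 + 65)*1 = 55*1 = 55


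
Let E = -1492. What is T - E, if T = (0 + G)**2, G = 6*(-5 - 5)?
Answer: 5092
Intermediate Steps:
G = -60 (G = 6*(-10) = -60)
T = 3600 (T = (0 - 60)**2 = (-60)**2 = 3600)
T - E = 3600 - 1*(-1492) = 3600 + 1492 = 5092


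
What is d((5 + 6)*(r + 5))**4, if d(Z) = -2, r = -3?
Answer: 16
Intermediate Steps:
d((5 + 6)*(r + 5))**4 = (-2)**4 = 16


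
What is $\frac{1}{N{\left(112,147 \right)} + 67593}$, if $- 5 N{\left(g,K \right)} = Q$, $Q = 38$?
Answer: $\frac{5}{337927} \approx 1.4796 \cdot 10^{-5}$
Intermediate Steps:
$N{\left(g,K \right)} = - \frac{38}{5}$ ($N{\left(g,K \right)} = \left(- \frac{1}{5}\right) 38 = - \frac{38}{5}$)
$\frac{1}{N{\left(112,147 \right)} + 67593} = \frac{1}{- \frac{38}{5} + 67593} = \frac{1}{\frac{337927}{5}} = \frac{5}{337927}$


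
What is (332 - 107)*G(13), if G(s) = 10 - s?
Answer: -675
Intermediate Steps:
(332 - 107)*G(13) = (332 - 107)*(10 - 1*13) = 225*(10 - 13) = 225*(-3) = -675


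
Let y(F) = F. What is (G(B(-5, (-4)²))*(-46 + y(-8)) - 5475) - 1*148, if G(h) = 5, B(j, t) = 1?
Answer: -5893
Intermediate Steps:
(G(B(-5, (-4)²))*(-46 + y(-8)) - 5475) - 1*148 = (5*(-46 - 8) - 5475) - 1*148 = (5*(-54) - 5475) - 148 = (-270 - 5475) - 148 = -5745 - 148 = -5893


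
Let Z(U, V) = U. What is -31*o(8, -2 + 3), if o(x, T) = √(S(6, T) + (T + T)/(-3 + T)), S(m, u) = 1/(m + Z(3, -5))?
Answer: -62*I*√2/3 ≈ -29.227*I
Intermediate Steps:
S(m, u) = 1/(3 + m) (S(m, u) = 1/(m + 3) = 1/(3 + m))
o(x, T) = √(⅑ + 2*T/(-3 + T)) (o(x, T) = √(1/(3 + 6) + (T + T)/(-3 + T)) = √(1/9 + (2*T)/(-3 + T)) = √(⅑ + 2*T/(-3 + T)))
-31*o(8, -2 + 3) = -31*√((-3 + 19*(-2 + 3))/(-3 + (-2 + 3)))/3 = -31*√((-3 + 19*1)/(-3 + 1))/3 = -31*√((-3 + 19)/(-2))/3 = -31*√(-½*16)/3 = -31*√(-8)/3 = -31*2*I*√2/3 = -62*I*√2/3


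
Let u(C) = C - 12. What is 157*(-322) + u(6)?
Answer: -50560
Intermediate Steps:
u(C) = -12 + C
157*(-322) + u(6) = 157*(-322) + (-12 + 6) = -50554 - 6 = -50560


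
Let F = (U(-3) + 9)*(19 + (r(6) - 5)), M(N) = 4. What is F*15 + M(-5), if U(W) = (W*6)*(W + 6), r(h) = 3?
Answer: -11471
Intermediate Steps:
U(W) = 6*W*(6 + W) (U(W) = (6*W)*(6 + W) = 6*W*(6 + W))
F = -765 (F = (6*(-3)*(6 - 3) + 9)*(19 + (3 - 5)) = (6*(-3)*3 + 9)*(19 - 2) = (-54 + 9)*17 = -45*17 = -765)
F*15 + M(-5) = -765*15 + 4 = -11475 + 4 = -11471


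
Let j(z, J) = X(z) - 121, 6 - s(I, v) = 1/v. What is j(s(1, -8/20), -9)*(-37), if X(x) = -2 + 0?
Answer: 4551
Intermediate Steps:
X(x) = -2
s(I, v) = 6 - 1/v
j(z, J) = -123 (j(z, J) = -2 - 121 = -123)
j(s(1, -8/20), -9)*(-37) = -123*(-37) = 4551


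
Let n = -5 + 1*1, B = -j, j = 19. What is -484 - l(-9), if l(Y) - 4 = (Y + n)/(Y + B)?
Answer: -13677/28 ≈ -488.46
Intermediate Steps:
B = -19 (B = -1*19 = -19)
n = -4 (n = -5 + 1 = -4)
l(Y) = 4 + (-4 + Y)/(-19 + Y) (l(Y) = 4 + (Y - 4)/(Y - 19) = 4 + (-4 + Y)/(-19 + Y))
-484 - l(-9) = -484 - 5*(-16 - 9)/(-19 - 9) = -484 - 5*(-25)/(-28) = -484 - 5*(-1)*(-25)/28 = -484 - 1*125/28 = -484 - 125/28 = -13677/28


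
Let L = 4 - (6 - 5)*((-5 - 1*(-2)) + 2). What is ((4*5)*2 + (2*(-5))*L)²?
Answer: 100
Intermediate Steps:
L = 5 (L = 4 - ((-5 + 2) + 2) = 4 - (-3 + 2) = 4 - (-1) = 4 - 1*(-1) = 4 + 1 = 5)
((4*5)*2 + (2*(-5))*L)² = ((4*5)*2 + (2*(-5))*5)² = (20*2 - 10*5)² = (40 - 50)² = (-10)² = 100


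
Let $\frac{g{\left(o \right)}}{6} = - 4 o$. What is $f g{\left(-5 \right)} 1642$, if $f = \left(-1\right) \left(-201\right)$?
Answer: $39605040$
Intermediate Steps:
$g{\left(o \right)} = - 24 o$ ($g{\left(o \right)} = 6 \left(- 4 o\right) = - 24 o$)
$f = 201$
$f g{\left(-5 \right)} 1642 = 201 \left(\left(-24\right) \left(-5\right)\right) 1642 = 201 \cdot 120 \cdot 1642 = 24120 \cdot 1642 = 39605040$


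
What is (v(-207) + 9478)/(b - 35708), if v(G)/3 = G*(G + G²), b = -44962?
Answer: 13235602/40335 ≈ 328.14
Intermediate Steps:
v(G) = 3*G*(G + G²) (v(G) = 3*(G*(G + G²)) = 3*G*(G + G²))
(v(-207) + 9478)/(b - 35708) = (3*(-207)²*(1 - 207) + 9478)/(-44962 - 35708) = (3*42849*(-206) + 9478)/(-80670) = (-26480682 + 9478)*(-1/80670) = -26471204*(-1/80670) = 13235602/40335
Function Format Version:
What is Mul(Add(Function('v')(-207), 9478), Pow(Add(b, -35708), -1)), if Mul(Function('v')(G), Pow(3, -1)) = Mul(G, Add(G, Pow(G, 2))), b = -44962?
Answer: Rational(13235602, 40335) ≈ 328.14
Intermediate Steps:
Function('v')(G) = Mul(3, G, Add(G, Pow(G, 2))) (Function('v')(G) = Mul(3, Mul(G, Add(G, Pow(G, 2)))) = Mul(3, G, Add(G, Pow(G, 2))))
Mul(Add(Function('v')(-207), 9478), Pow(Add(b, -35708), -1)) = Mul(Add(Mul(3, Pow(-207, 2), Add(1, -207)), 9478), Pow(Add(-44962, -35708), -1)) = Mul(Add(Mul(3, 42849, -206), 9478), Pow(-80670, -1)) = Mul(Add(-26480682, 9478), Rational(-1, 80670)) = Mul(-26471204, Rational(-1, 80670)) = Rational(13235602, 40335)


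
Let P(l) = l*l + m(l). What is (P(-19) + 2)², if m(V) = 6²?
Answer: 159201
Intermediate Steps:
m(V) = 36
P(l) = 36 + l² (P(l) = l*l + 36 = l² + 36 = 36 + l²)
(P(-19) + 2)² = ((36 + (-19)²) + 2)² = ((36 + 361) + 2)² = (397 + 2)² = 399² = 159201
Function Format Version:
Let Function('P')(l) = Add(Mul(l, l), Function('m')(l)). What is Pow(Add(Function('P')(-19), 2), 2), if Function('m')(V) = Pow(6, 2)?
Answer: 159201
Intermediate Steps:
Function('m')(V) = 36
Function('P')(l) = Add(36, Pow(l, 2)) (Function('P')(l) = Add(Mul(l, l), 36) = Add(Pow(l, 2), 36) = Add(36, Pow(l, 2)))
Pow(Add(Function('P')(-19), 2), 2) = Pow(Add(Add(36, Pow(-19, 2)), 2), 2) = Pow(Add(Add(36, 361), 2), 2) = Pow(Add(397, 2), 2) = Pow(399, 2) = 159201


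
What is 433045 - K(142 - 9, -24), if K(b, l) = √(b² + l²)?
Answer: 433045 - √18265 ≈ 4.3291e+5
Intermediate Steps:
433045 - K(142 - 9, -24) = 433045 - √((142 - 9)² + (-24)²) = 433045 - √(133² + 576) = 433045 - √(17689 + 576) = 433045 - √18265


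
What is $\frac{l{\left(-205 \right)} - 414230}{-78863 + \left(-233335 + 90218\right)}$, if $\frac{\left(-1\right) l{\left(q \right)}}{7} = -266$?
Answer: $\frac{9372}{5045} \approx 1.8577$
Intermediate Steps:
$l{\left(q \right)} = 1862$ ($l{\left(q \right)} = \left(-7\right) \left(-266\right) = 1862$)
$\frac{l{\left(-205 \right)} - 414230}{-78863 + \left(-233335 + 90218\right)} = \frac{1862 - 414230}{-78863 + \left(-233335 + 90218\right)} = - \frac{412368}{-78863 - 143117} = - \frac{412368}{-221980} = \left(-412368\right) \left(- \frac{1}{221980}\right) = \frac{9372}{5045}$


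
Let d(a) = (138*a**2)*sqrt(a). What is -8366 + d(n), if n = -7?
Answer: -8366 + 6762*I*sqrt(7) ≈ -8366.0 + 17891.0*I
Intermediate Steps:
d(a) = 138*a**(5/2)
-8366 + d(n) = -8366 + 138*(-7)**(5/2) = -8366 + 138*(49*I*sqrt(7)) = -8366 + 6762*I*sqrt(7)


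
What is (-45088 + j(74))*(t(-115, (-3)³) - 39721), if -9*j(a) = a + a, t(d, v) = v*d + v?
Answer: 14874859420/9 ≈ 1.6528e+9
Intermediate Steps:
t(d, v) = v + d*v (t(d, v) = d*v + v = v + d*v)
j(a) = -2*a/9 (j(a) = -(a + a)/9 = -2*a/9)
(-45088 + j(74))*(t(-115, (-3)³) - 39721) = (-45088 - 2/9*74)*((-3)³*(1 - 115) - 39721) = (-45088 - 148/9)*(-27*(-114) - 39721) = -405940*(3078 - 39721)/9 = -405940/9*(-36643) = 14874859420/9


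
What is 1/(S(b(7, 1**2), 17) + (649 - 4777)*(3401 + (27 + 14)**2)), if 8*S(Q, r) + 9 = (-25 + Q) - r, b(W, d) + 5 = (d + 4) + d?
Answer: -4/83914009 ≈ -4.7668e-8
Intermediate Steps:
b(W, d) = -1 + 2*d (b(W, d) = -5 + ((d + 4) + d) = -5 + ((4 + d) + d) = -5 + (4 + 2*d) = -1 + 2*d)
S(Q, r) = -17/4 - r/8 + Q/8 (S(Q, r) = -9/8 + ((-25 + Q) - r)/8 = -9/8 + (-25 + Q - r)/8 = -9/8 + (-25/8 - r/8 + Q/8) = -17/4 - r/8 + Q/8)
1/(S(b(7, 1**2), 17) + (649 - 4777)*(3401 + (27 + 14)**2)) = 1/((-17/4 - 1/8*17 + (-1 + 2*1**2)/8) + (649 - 4777)*(3401 + (27 + 14)**2)) = 1/((-17/4 - 17/8 + (-1 + 2*1)/8) - 4128*(3401 + 41**2)) = 1/((-17/4 - 17/8 + (-1 + 2)/8) - 4128*(3401 + 1681)) = 1/((-17/4 - 17/8 + (1/8)*1) - 4128*5082) = 1/((-17/4 - 17/8 + 1/8) - 20978496) = 1/(-25/4 - 20978496) = 1/(-83914009/4) = -4/83914009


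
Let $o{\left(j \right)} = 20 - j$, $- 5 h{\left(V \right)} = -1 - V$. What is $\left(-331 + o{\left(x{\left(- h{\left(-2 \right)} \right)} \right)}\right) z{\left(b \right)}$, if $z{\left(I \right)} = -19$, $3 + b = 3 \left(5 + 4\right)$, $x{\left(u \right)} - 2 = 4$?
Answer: $6023$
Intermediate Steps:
$h{\left(V \right)} = \frac{1}{5} + \frac{V}{5}$ ($h{\left(V \right)} = - \frac{-1 - V}{5} = \frac{1}{5} + \frac{V}{5}$)
$x{\left(u \right)} = 6$ ($x{\left(u \right)} = 2 + 4 = 6$)
$b = 24$ ($b = -3 + 3 \left(5 + 4\right) = -3 + 3 \cdot 9 = -3 + 27 = 24$)
$\left(-331 + o{\left(x{\left(- h{\left(-2 \right)} \right)} \right)}\right) z{\left(b \right)} = \left(-331 + \left(20 - 6\right)\right) \left(-19\right) = \left(-331 + 14\right) \left(-19\right) = \left(-317\right) \left(-19\right) = 6023$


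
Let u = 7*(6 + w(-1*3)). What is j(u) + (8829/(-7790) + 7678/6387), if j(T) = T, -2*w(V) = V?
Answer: 1307772061/24877365 ≈ 52.569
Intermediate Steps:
w(V) = -V/2
u = 105/2 (u = 7*(6 - (-1)*3/2) = 7*(6 - 1/2*(-3)) = 7*(6 + 3/2) = 7*(15/2) = 105/2 ≈ 52.500)
j(u) + (8829/(-7790) + 7678/6387) = 105/2 + (8829/(-7790) + 7678/6387) = 105/2 + (8829*(-1/7790) + 7678*(1/6387)) = 105/2 + (-8829/7790 + 7678/6387) = 105/2 + 3420797/49754730 = 1307772061/24877365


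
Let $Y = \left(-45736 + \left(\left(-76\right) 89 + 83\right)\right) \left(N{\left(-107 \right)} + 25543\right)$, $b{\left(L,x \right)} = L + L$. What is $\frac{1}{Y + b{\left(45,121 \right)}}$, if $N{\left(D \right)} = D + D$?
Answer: $- \frac{1}{1327670103} \approx -7.532 \cdot 10^{-10}$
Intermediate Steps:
$b{\left(L,x \right)} = 2 L$
$N{\left(D \right)} = 2 D$
$Y = -1327670193$ ($Y = \left(-45736 + \left(\left(-76\right) 89 + 83\right)\right) \left(2 \left(-107\right) + 25543\right) = \left(-45736 + \left(-6764 + 83\right)\right) \left(-214 + 25543\right) = \left(-45736 - 6681\right) 25329 = \left(-52417\right) 25329 = -1327670193$)
$\frac{1}{Y + b{\left(45,121 \right)}} = \frac{1}{-1327670193 + 2 \cdot 45} = \frac{1}{-1327670193 + 90} = \frac{1}{-1327670103} = - \frac{1}{1327670103}$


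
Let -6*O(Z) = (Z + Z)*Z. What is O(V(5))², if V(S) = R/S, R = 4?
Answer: 256/5625 ≈ 0.045511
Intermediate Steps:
V(S) = 4/S
O(Z) = -Z²/3 (O(Z) = -(Z + Z)*Z/6 = -2*Z*Z/6 = -Z²/3)
O(V(5))² = (-(4/5)²/3)² = (-(4*(⅕))²/3)² = (-(⅘)²/3)² = (-⅓*16/25)² = (-16/75)² = 256/5625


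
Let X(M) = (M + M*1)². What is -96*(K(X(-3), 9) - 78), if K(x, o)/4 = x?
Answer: -6336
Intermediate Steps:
X(M) = 4*M² (X(M) = (M + M)² = (2*M)² = 4*M²)
K(x, o) = 4*x
-96*(K(X(-3), 9) - 78) = -96*(4*(4*(-3)²) - 78) = -96*(4*(4*9) - 78) = -96*(4*36 - 78) = -96*(144 - 78) = -96*66 = -6336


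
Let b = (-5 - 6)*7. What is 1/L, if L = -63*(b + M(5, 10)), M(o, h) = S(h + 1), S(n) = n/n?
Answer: 1/4788 ≈ 0.00020886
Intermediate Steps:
S(n) = 1
M(o, h) = 1
b = -77 (b = -11*7 = -77)
L = 4788 (L = -63*(-77 + 1) = -63*(-76) = 4788)
1/L = 1/4788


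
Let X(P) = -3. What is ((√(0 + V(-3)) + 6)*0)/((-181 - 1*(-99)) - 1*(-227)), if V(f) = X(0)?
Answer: 0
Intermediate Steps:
V(f) = -3
((√(0 + V(-3)) + 6)*0)/((-181 - 1*(-99)) - 1*(-227)) = ((√(0 - 3) + 6)*0)/((-181 - 1*(-99)) - 1*(-227)) = ((√(-3) + 6)*0)/((-181 + 99) + 227) = ((I*√3 + 6)*0)/(-82 + 227) = ((6 + I*√3)*0)/145 = 0*(1/145) = 0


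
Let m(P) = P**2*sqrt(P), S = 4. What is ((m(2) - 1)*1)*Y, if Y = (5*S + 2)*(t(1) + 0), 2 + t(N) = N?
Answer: 22 - 88*sqrt(2) ≈ -102.45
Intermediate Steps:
t(N) = -2 + N
m(P) = P**(5/2)
Y = -22 (Y = (5*4 + 2)*((-2 + 1) + 0) = (20 + 2)*(-1 + 0) = 22*(-1) = -22)
((m(2) - 1)*1)*Y = ((2**(5/2) - 1)*1)*(-22) = ((4*sqrt(2) - 1)*1)*(-22) = ((-1 + 4*sqrt(2))*1)*(-22) = (-1 + 4*sqrt(2))*(-22) = 22 - 88*sqrt(2)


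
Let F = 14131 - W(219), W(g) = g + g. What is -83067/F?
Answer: -83067/13693 ≈ -6.0664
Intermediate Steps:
W(g) = 2*g
F = 13693 (F = 14131 - 2*219 = 14131 - 1*438 = 14131 - 438 = 13693)
-83067/F = -83067/13693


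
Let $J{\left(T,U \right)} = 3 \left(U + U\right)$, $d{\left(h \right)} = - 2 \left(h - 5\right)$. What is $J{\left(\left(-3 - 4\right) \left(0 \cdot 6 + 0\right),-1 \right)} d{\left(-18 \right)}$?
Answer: $-276$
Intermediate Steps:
$d{\left(h \right)} = 10 - 2 h$ ($d{\left(h \right)} = - 2 \left(-5 + h\right) = 10 - 2 h$)
$J{\left(T,U \right)} = 6 U$ ($J{\left(T,U \right)} = 3 \cdot 2 U = 6 U$)
$J{\left(\left(-3 - 4\right) \left(0 \cdot 6 + 0\right),-1 \right)} d{\left(-18 \right)} = 6 \left(-1\right) \left(10 - -36\right) = - 6 \left(10 + 36\right) = \left(-6\right) 46 = -276$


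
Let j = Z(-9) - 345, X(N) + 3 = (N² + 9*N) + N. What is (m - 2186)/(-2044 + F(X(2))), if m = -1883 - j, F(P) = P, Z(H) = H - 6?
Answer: 3709/2023 ≈ 1.8334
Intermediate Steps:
Z(H) = -6 + H
X(N) = -3 + N² + 10*N (X(N) = -3 + ((N² + 9*N) + N) = -3 + (N² + 10*N) = -3 + N² + 10*N)
j = -360 (j = (-6 - 9) - 345 = -15 - 345 = -360)
m = -1523 (m = -1883 - 1*(-360) = -1883 + 360 = -1523)
(m - 2186)/(-2044 + F(X(2))) = (-1523 - 2186)/(-2044 + (-3 + 2² + 10*2)) = -3709/(-2044 + (-3 + 4 + 20)) = -3709/(-2044 + 21) = -3709/(-2023) = -3709*(-1/2023) = 3709/2023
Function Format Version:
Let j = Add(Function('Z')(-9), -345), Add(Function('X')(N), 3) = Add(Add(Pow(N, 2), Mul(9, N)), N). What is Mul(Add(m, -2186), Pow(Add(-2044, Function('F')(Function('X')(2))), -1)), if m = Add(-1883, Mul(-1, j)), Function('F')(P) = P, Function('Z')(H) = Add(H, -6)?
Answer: Rational(3709, 2023) ≈ 1.8334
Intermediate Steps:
Function('Z')(H) = Add(-6, H)
Function('X')(N) = Add(-3, Pow(N, 2), Mul(10, N)) (Function('X')(N) = Add(-3, Add(Add(Pow(N, 2), Mul(9, N)), N)) = Add(-3, Add(Pow(N, 2), Mul(10, N))) = Add(-3, Pow(N, 2), Mul(10, N)))
j = -360 (j = Add(Add(-6, -9), -345) = Add(-15, -345) = -360)
m = -1523 (m = Add(-1883, Mul(-1, -360)) = Add(-1883, 360) = -1523)
Mul(Add(m, -2186), Pow(Add(-2044, Function('F')(Function('X')(2))), -1)) = Mul(Add(-1523, -2186), Pow(Add(-2044, Add(-3, Pow(2, 2), Mul(10, 2))), -1)) = Mul(-3709, Pow(Add(-2044, Add(-3, 4, 20)), -1)) = Mul(-3709, Pow(Add(-2044, 21), -1)) = Mul(-3709, Pow(-2023, -1)) = Mul(-3709, Rational(-1, 2023)) = Rational(3709, 2023)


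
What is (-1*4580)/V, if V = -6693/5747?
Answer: 26321260/6693 ≈ 3932.7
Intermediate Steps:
V = -6693/5747 (V = -6693*1/5747 = -6693/5747 ≈ -1.1646)
(-1*4580)/V = (-1*4580)/(-6693/5747) = -4580*(-5747/6693) = 26321260/6693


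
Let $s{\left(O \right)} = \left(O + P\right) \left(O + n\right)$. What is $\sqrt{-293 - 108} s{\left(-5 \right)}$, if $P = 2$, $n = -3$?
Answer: $24 i \sqrt{401} \approx 480.6 i$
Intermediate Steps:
$s{\left(O \right)} = \left(-3 + O\right) \left(2 + O\right)$ ($s{\left(O \right)} = \left(O + 2\right) \left(O - 3\right) = \left(2 + O\right) \left(-3 + O\right) = \left(-3 + O\right) \left(2 + O\right)$)
$\sqrt{-293 - 108} s{\left(-5 \right)} = \sqrt{-293 - 108} \left(-6 + \left(-5\right)^{2} - -5\right) = \sqrt{-401} \left(-6 + 25 + 5\right) = i \sqrt{401} \cdot 24 = 24 i \sqrt{401}$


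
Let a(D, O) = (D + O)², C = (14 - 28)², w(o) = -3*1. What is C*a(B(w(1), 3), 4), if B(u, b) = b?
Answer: 9604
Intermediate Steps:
w(o) = -3
C = 196 (C = (-14)² = 196)
C*a(B(w(1), 3), 4) = 196*(3 + 4)² = 196*7² = 196*49 = 9604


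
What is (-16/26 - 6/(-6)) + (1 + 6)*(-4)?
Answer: -359/13 ≈ -27.615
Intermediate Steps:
(-16/26 - 6/(-6)) + (1 + 6)*(-4) = (-16*1/26 - 6*(-1/6)) + 7*(-4) = (-8/13 + 1) - 28 = 5/13 - 28 = -359/13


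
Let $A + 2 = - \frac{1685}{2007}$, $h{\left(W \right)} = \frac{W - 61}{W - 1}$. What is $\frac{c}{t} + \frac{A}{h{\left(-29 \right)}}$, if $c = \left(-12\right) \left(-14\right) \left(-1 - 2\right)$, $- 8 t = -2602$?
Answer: $- \frac{19552735}{7833321} \approx -2.4961$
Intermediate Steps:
$t = \frac{1301}{4}$ ($t = \left(- \frac{1}{8}\right) \left(-2602\right) = \frac{1301}{4} \approx 325.25$)
$h{\left(W \right)} = \frac{-61 + W}{-1 + W}$
$c = -504$ ($c = 168 \left(-1 - 2\right) = 168 \left(-3\right) = -504$)
$A = - \frac{5699}{2007}$ ($A = -2 - \frac{1685}{2007} = - \frac{5699}{2007} \approx -2.8396$)
$\frac{c}{t} + \frac{A}{h{\left(-29 \right)}} = - \frac{504}{\frac{1301}{4}} - \frac{5699}{2007 \frac{-61 - 29}{-1 - 29}} = \left(-504\right) \frac{4}{1301} - \frac{5699}{2007 \frac{1}{-30} \left(-90\right)} = - \frac{2016}{1301} - \frac{5699}{2007 \left(\left(- \frac{1}{30}\right) \left(-90\right)\right)} = - \frac{2016}{1301} - \frac{5699}{2007 \cdot 3} = - \frac{2016}{1301} - \frac{5699}{6021} = - \frac{19552735}{7833321}$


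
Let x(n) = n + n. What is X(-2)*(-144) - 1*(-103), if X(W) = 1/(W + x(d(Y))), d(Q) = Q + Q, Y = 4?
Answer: 649/7 ≈ 92.714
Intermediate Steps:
d(Q) = 2*Q
x(n) = 2*n
X(W) = 1/(16 + W) (X(W) = 1/(W + 2*(2*4)) = 1/(W + 2*8) = 1/(W + 16) = 1/(16 + W))
X(-2)*(-144) - 1*(-103) = -144/(16 - 2) - 1*(-103) = -144/14 + 103 = (1/14)*(-144) + 103 = -72/7 + 103 = 649/7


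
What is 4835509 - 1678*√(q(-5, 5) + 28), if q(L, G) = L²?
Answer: 4835509 - 1678*√53 ≈ 4.8233e+6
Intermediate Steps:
4835509 - 1678*√(q(-5, 5) + 28) = 4835509 - 1678*√((-5)² + 28) = 4835509 - 1678*√(25 + 28) = 4835509 - 1678*√53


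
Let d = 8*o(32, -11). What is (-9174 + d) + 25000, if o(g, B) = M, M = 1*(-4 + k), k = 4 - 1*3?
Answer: 15802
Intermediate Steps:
k = 1 (k = 4 - 3 = 1)
M = -3 (M = 1*(-4 + 1) = 1*(-3) = -3)
o(g, B) = -3
d = -24 (d = 8*(-3) = -24)
(-9174 + d) + 25000 = (-9174 - 24) + 25000 = -9198 + 25000 = 15802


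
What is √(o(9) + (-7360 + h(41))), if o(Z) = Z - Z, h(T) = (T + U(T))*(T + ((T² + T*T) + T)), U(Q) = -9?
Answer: 8*√1607 ≈ 320.70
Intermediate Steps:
h(T) = (-9 + T)*(2*T + 2*T²) (h(T) = (T - 9)*(T + ((T² + T*T) + T)) = (-9 + T)*(T + ((T² + T²) + T)) = (-9 + T)*(T + (2*T² + T)) = (-9 + T)*(T + (T + 2*T²)) = (-9 + T)*(2*T + 2*T²))
o(Z) = 0
√(o(9) + (-7360 + h(41))) = √(0 + (-7360 + 2*41*(-9 + 41² - 8*41))) = √(0 + (-7360 + 2*41*(-9 + 1681 - 328))) = √(0 + (-7360 + 2*41*1344)) = √(0 + (-7360 + 110208)) = √(0 + 102848) = √102848 = 8*√1607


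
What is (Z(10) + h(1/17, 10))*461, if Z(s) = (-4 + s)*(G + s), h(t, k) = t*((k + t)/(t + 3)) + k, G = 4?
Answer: 38386087/884 ≈ 43423.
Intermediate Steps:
h(t, k) = k + t*(k + t)/(3 + t) (h(t, k) = t*((k + t)/(3 + t)) + k = t*(k + t)/(3 + t) + k = k + t*(k + t)/(3 + t))
Z(s) = (-4 + s)*(4 + s)
(Z(10) + h(1/17, 10))*461 = ((-16 + 10²) + ((1/17)² + 3*10 + 2*10/17)/(3 + 1/17))*461 = ((-16 + 100) + ((1/17)² + 30 + 2*10*(1/17))/(3 + 1/17))*461 = (84 + (1/289 + 30 + 20/17)/(52/17))*461 = (84 + (17/52)*(9011/289))*461 = (84 + 9011/884)*461 = (83267/884)*461 = 38386087/884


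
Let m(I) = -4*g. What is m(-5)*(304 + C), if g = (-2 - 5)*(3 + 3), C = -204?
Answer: 16800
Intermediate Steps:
g = -42 (g = -7*6 = -42)
m(I) = 168 (m(I) = -4*(-42) = 168)
m(-5)*(304 + C) = 168*(304 - 204) = 168*100 = 16800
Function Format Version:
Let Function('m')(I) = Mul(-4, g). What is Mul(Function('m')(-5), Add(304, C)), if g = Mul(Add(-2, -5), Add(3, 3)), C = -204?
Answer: 16800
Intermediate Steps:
g = -42 (g = Mul(-7, 6) = -42)
Function('m')(I) = 168 (Function('m')(I) = Mul(-4, -42) = 168)
Mul(Function('m')(-5), Add(304, C)) = Mul(168, Add(304, -204)) = Mul(168, 100) = 16800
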